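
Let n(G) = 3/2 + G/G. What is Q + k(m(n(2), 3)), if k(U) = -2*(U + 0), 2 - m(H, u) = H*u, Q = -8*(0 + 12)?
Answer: -85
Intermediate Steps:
Q = -96 (Q = -8*12 = -96)
n(G) = 5/2 (n(G) = 3*(½) + 1 = 3/2 + 1 = 5/2)
m(H, u) = 2 - H*u
k(U) = -2*U
Q + k(m(n(2), 3)) = -96 - 2*(2 - 1*5/2*3) = -96 - 2*(2 - 15/2) = -96 - 2*(-11/2) = -96 + 11 = -85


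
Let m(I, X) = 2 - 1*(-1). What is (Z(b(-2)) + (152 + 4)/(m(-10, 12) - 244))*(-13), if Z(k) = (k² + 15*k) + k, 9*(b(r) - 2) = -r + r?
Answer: -110760/241 ≈ -459.58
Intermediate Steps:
m(I, X) = 3 (m(I, X) = 2 + 1 = 3)
b(r) = 2 (b(r) = 2 + (-r + r)/9 = 2 + (⅑)*0 = 2 + 0 = 2)
Z(k) = k² + 16*k
(Z(b(-2)) + (152 + 4)/(m(-10, 12) - 244))*(-13) = (2*(16 + 2) + (152 + 4)/(3 - 244))*(-13) = (2*18 + 156/(-241))*(-13) = (36 + 156*(-1/241))*(-13) = (36 - 156/241)*(-13) = (8520/241)*(-13) = -110760/241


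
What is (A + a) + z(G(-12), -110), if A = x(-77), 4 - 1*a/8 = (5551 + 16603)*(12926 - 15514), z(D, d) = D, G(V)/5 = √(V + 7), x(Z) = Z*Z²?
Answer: 458219915 + 5*I*√5 ≈ 4.5822e+8 + 11.18*I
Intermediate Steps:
x(Z) = Z³
G(V) = 5*√(7 + V) (G(V) = 5*√(V + 7) = 5*√(7 + V))
a = 458676448 (a = 32 - 8*(5551 + 16603)*(12926 - 15514) = 32 - 177232*(-2588) = 32 - 8*(-57334552) = 32 + 458676416 = 458676448)
A = -456533 (A = (-77)³ = -456533)
(A + a) + z(G(-12), -110) = (-456533 + 458676448) + 5*√(7 - 12) = 458219915 + 5*√(-5) = 458219915 + 5*(I*√5) = 458219915 + 5*I*√5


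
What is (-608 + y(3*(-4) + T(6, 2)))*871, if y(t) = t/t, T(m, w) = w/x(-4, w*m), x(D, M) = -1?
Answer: -528697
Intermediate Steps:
T(m, w) = -w (T(m, w) = w/(-1) = w*(-1) = -w)
y(t) = 1
(-608 + y(3*(-4) + T(6, 2)))*871 = (-608 + 1)*871 = -607*871 = -528697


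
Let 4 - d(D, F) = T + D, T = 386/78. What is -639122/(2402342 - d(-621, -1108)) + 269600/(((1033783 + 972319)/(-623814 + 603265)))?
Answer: -11794705045259039/4270587931498 ≈ -2761.8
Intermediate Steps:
T = 193/39 (T = 386*(1/78) = 193/39 ≈ 4.9487)
d(D, F) = -37/39 - D (d(D, F) = 4 - (193/39 + D) = 4 + (-193/39 - D) = -37/39 - D)
-639122/(2402342 - d(-621, -1108)) + 269600/(((1033783 + 972319)/(-623814 + 603265))) = -639122/(2402342 - (-37/39 - 1*(-621))) + 269600/(((1033783 + 972319)/(-623814 + 603265))) = -639122/(2402342 - (-37/39 + 621)) + 269600/((2006102/(-20549))) = -639122/(2402342 - 1*24182/39) + 269600/((2006102*(-1/20549))) = -639122/(2402342 - 24182/39) + 269600/(-2006102/20549) = -639122/93667156/39 + 269600*(-20549/2006102) = -639122*39/93667156 - 2770005200/1003051 = -1132989/4257598 - 2770005200/1003051 = -11794705045259039/4270587931498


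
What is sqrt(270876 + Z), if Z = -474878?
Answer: I*sqrt(204002) ≈ 451.67*I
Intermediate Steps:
sqrt(270876 + Z) = sqrt(270876 - 474878) = sqrt(-204002) = I*sqrt(204002)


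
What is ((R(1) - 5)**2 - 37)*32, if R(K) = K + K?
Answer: -896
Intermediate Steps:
R(K) = 2*K
((R(1) - 5)**2 - 37)*32 = ((2*1 - 5)**2 - 37)*32 = ((2 - 5)**2 - 37)*32 = ((-3)**2 - 37)*32 = (9 - 37)*32 = -28*32 = -896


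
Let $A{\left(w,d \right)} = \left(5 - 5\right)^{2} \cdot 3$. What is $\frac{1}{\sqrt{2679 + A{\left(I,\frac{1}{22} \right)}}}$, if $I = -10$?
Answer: $\frac{\sqrt{2679}}{2679} \approx 0.01932$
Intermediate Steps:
$A{\left(w,d \right)} = 0$ ($A{\left(w,d \right)} = 0^{2} \cdot 3 = 0 \cdot 3 = 0$)
$\frac{1}{\sqrt{2679 + A{\left(I,\frac{1}{22} \right)}}} = \frac{1}{\sqrt{2679 + 0}} = \frac{1}{\sqrt{2679}} = \frac{\sqrt{2679}}{2679}$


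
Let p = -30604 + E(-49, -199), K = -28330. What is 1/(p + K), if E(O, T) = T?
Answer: -1/59133 ≈ -1.6911e-5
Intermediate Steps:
p = -30803 (p = -30604 - 199 = -30803)
1/(p + K) = 1/(-30803 - 28330) = 1/(-59133) = -1/59133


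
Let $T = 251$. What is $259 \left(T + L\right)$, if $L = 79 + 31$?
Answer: $93499$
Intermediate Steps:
$L = 110$
$259 \left(T + L\right) = 259 \left(251 + 110\right) = 259 \cdot 361 = 93499$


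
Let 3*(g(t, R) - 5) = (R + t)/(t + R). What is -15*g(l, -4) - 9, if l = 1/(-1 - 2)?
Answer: -89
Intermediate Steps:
l = -⅓ (l = 1/(-3) = -⅓ ≈ -0.33333)
g(t, R) = 16/3 (g(t, R) = 5 + ((R + t)/(t + R))/3 = 5 + ((R + t)/(R + t))/3 = 5 + (⅓)*1 = 5 + ⅓ = 16/3)
-15*g(l, -4) - 9 = -15*16/3 - 9 = -80 - 9 = -89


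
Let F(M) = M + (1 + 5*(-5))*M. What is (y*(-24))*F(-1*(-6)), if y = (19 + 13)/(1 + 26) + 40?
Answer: 409216/3 ≈ 1.3641e+5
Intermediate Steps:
y = 1112/27 (y = 32/27 + 40 = 1112/27 ≈ 41.185)
F(M) = -23*M (F(M) = M + (1 - 25)*M = M - 24*M = -23*M)
(y*(-24))*F(-1*(-6)) = ((1112/27)*(-24))*(-(-23)*(-6)) = -(-204608)*6/9 = -8896/9*(-138) = 409216/3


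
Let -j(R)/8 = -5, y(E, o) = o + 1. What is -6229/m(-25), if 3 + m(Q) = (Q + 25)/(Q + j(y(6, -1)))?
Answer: 6229/3 ≈ 2076.3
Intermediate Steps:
y(E, o) = 1 + o
j(R) = 40 (j(R) = -8*(-5) = 40)
m(Q) = -3 + (25 + Q)/(40 + Q) (m(Q) = -3 + (Q + 25)/(Q + 40) = -3 + (25 + Q)/(40 + Q))
-6229/m(-25) = -6229*(40 - 25)/(-95 - 2*(-25)) = -6229*15/(-95 + 50) = -6229/((1/15)*(-45)) = -6229/(-3) = -6229*(-⅓) = 6229/3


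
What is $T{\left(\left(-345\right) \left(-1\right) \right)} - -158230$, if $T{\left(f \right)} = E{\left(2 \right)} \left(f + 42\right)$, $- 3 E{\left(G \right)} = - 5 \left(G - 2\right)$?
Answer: $158230$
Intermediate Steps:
$E{\left(G \right)} = - \frac{10}{3} + \frac{5 G}{3}$ ($E{\left(G \right)} = - \frac{\left(-5\right) \left(G - 2\right)}{3} = - \frac{\left(-5\right) \left(-2 + G\right)}{3} = - \frac{10 - 5 G}{3} = - \frac{10}{3} + \frac{5 G}{3}$)
$T{\left(f \right)} = 0$ ($T{\left(f \right)} = \left(- \frac{10}{3} + \frac{5}{3} \cdot 2\right) \left(f + 42\right) = \left(- \frac{10}{3} + \frac{10}{3}\right) \left(42 + f\right) = 0 \left(42 + f\right) = 0$)
$T{\left(\left(-345\right) \left(-1\right) \right)} - -158230 = 0 - -158230 = 0 + 158230 = 158230$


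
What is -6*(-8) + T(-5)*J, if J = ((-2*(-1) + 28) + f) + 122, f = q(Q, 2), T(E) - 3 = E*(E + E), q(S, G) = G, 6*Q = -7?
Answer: 8210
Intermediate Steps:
Q = -7/6 (Q = (1/6)*(-7) = -7/6 ≈ -1.1667)
T(E) = 3 + 2*E**2 (T(E) = 3 + E*(E + E) = 3 + E*(2*E) = 3 + 2*E**2)
f = 2
J = 154 (J = ((-2*(-1) + 28) + 2) + 122 = ((2 + 28) + 2) + 122 = (30 + 2) + 122 = 32 + 122 = 154)
-6*(-8) + T(-5)*J = -6*(-8) + (3 + 2*(-5)**2)*154 = 48 + (3 + 2*25)*154 = 48 + (3 + 50)*154 = 48 + 53*154 = 48 + 8162 = 8210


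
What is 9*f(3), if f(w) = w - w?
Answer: 0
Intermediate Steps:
f(w) = 0
9*f(3) = 9*0 = 0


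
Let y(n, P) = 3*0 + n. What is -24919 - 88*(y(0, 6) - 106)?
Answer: -15591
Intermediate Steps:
y(n, P) = n (y(n, P) = 0 + n = n)
-24919 - 88*(y(0, 6) - 106) = -24919 - 88*(0 - 106) = -24919 - 88*(-106) = -24919 + 9328 = -15591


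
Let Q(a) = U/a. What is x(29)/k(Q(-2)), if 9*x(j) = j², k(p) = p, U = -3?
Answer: 1682/27 ≈ 62.296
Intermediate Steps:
Q(a) = -3/a
x(j) = j²/9
x(29)/k(Q(-2)) = ((⅑)*29²)/((-3/(-2))) = ((⅑)*841)/((-3*(-½))) = 841/(9*(3/2)) = (841/9)*(⅔) = 1682/27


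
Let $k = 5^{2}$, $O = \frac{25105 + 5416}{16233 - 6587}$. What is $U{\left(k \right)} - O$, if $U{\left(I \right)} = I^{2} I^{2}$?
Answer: $\frac{3767938229}{9646} \approx 3.9062 \cdot 10^{5}$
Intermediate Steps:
$O = \frac{30521}{9646} \approx 3.1641$
$k = 25$
$U{\left(I \right)} = I^{4}$
$U{\left(k \right)} - O = 25^{4} - \frac{30521}{9646} = 390625 - \frac{30521}{9646} = \frac{3767938229}{9646}$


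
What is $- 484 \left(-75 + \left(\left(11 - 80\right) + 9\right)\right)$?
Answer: $65340$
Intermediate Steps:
$- 484 \left(-75 + \left(\left(11 - 80\right) + 9\right)\right) = - 484 \left(-75 + \left(-69 + 9\right)\right) = - 484 \left(-75 - 60\right) = \left(-484\right) \left(-135\right) = 65340$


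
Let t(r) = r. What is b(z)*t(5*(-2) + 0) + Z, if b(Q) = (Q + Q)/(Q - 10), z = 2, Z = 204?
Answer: 209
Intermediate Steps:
b(Q) = 2*Q/(-10 + Q) (b(Q) = (2*Q)/(-10 + Q) = 2*Q/(-10 + Q))
b(z)*t(5*(-2) + 0) + Z = (2*2/(-10 + 2))*(5*(-2) + 0) + 204 = (2*2/(-8))*(-10 + 0) + 204 = (2*2*(-1/8))*(-10) + 204 = -1/2*(-10) + 204 = 5 + 204 = 209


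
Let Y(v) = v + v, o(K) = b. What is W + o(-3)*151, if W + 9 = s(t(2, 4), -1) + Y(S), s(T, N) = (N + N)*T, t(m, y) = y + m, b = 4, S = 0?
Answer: 583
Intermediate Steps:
t(m, y) = m + y
o(K) = 4
s(T, N) = 2*N*T (s(T, N) = (2*N)*T = 2*N*T)
Y(v) = 2*v
W = -21 (W = -9 + (2*(-1)*(2 + 4) + 2*0) = -9 + (2*(-1)*6 + 0) = -9 + (-12 + 0) = -9 - 12 = -21)
W + o(-3)*151 = -21 + 4*151 = -21 + 604 = 583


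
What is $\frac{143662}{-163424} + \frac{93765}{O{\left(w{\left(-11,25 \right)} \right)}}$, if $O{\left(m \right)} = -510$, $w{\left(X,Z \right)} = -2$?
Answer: $- \frac{256611983}{1389104} \approx -184.73$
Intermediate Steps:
$\frac{143662}{-163424} + \frac{93765}{O{\left(w{\left(-11,25 \right)} \right)}} = \frac{143662}{-163424} + \frac{93765}{-510} = 143662 \left(- \frac{1}{163424}\right) + 93765 \left(- \frac{1}{510}\right) = - \frac{71831}{81712} - \frac{6251}{34} = - \frac{256611983}{1389104}$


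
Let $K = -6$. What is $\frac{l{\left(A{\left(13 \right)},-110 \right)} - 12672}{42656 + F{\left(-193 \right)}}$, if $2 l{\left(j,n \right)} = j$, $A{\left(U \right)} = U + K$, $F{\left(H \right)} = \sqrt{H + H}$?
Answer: $- \frac{270193768}{909767361} + \frac{25337 i \sqrt{386}}{3639069444} \approx -0.29699 + 0.00013679 i$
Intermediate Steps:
$F{\left(H \right)} = \sqrt{2} \sqrt{H}$ ($F{\left(H \right)} = \sqrt{2 H} = \sqrt{2} \sqrt{H}$)
$A{\left(U \right)} = -6 + U$ ($A{\left(U \right)} = U - 6 = -6 + U$)
$l{\left(j,n \right)} = \frac{j}{2}$
$\frac{l{\left(A{\left(13 \right)},-110 \right)} - 12672}{42656 + F{\left(-193 \right)}} = \frac{\frac{-6 + 13}{2} - 12672}{42656 + \sqrt{2} \sqrt{-193}} = \frac{\frac{1}{2} \cdot 7 - 12672}{42656 + \sqrt{2} i \sqrt{193}} = \frac{\frac{7}{2} - 12672}{42656 + i \sqrt{386}} = - \frac{25337}{2 \left(42656 + i \sqrt{386}\right)}$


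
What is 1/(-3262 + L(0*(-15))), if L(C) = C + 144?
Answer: -1/3118 ≈ -0.00032072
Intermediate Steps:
L(C) = 144 + C
1/(-3262 + L(0*(-15))) = 1/(-3262 + (144 + 0*(-15))) = 1/(-3262 + (144 + 0)) = 1/(-3262 + 144) = 1/(-3118) = -1/3118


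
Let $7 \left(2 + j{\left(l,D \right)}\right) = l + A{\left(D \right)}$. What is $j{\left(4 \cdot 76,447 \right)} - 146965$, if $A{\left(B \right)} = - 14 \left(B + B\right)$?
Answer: $- \frac{1040981}{7} \approx -1.4871 \cdot 10^{5}$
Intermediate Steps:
$A{\left(B \right)} = - 28 B$ ($A{\left(B \right)} = - 14 \cdot 2 B = - 28 B$)
$j{\left(l,D \right)} = -2 - 4 D + \frac{l}{7}$ ($j{\left(l,D \right)} = -2 + \frac{l - 28 D}{7} = -2 - \left(4 D - \frac{l}{7}\right) = -2 - 4 D + \frac{l}{7}$)
$j{\left(4 \cdot 76,447 \right)} - 146965 = \left(-2 - 1788 + \frac{4 \cdot 76}{7}\right) - 146965 = \left(-2 - 1788 + \frac{1}{7} \cdot 304\right) - 146965 = \left(-2 - 1788 + \frac{304}{7}\right) - 146965 = - \frac{12226}{7} - 146965 = - \frac{1040981}{7}$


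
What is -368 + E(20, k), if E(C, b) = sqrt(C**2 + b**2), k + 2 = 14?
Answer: -368 + 4*sqrt(34) ≈ -344.68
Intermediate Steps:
k = 12 (k = -2 + 14 = 12)
-368 + E(20, k) = -368 + sqrt(20**2 + 12**2) = -368 + sqrt(400 + 144) = -368 + sqrt(544) = -368 + 4*sqrt(34)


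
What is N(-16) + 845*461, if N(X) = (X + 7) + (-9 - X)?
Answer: 389543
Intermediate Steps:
N(X) = -2 (N(X) = (7 + X) + (-9 - X) = -2)
N(-16) + 845*461 = -2 + 845*461 = -2 + 389545 = 389543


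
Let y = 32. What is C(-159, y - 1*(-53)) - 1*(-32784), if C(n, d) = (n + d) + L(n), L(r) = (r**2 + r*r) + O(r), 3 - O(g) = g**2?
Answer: 57994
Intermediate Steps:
O(g) = 3 - g**2
L(r) = 3 + r**2 (L(r) = (r**2 + r*r) + (3 - r**2) = (r**2 + r**2) + (3 - r**2) = 2*r**2 + (3 - r**2) = 3 + r**2)
C(n, d) = 3 + d + n + n**2 (C(n, d) = (n + d) + (3 + n**2) = (d + n) + (3 + n**2) = 3 + d + n + n**2)
C(-159, y - 1*(-53)) - 1*(-32784) = (3 + (32 - 1*(-53)) - 159 + (-159)**2) - 1*(-32784) = (3 + (32 + 53) - 159 + 25281) + 32784 = (3 + 85 - 159 + 25281) + 32784 = 25210 + 32784 = 57994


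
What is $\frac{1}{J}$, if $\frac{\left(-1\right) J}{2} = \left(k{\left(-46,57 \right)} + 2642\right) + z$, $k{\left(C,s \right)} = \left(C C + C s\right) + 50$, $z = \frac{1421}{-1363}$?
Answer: $- \frac{47}{205386} \approx -0.00022884$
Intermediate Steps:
$z = - \frac{49}{47}$ ($z = 1421 \left(- \frac{1}{1363}\right) = - \frac{49}{47} \approx -1.0426$)
$k{\left(C,s \right)} = 50 + C^{2} + C s$ ($k{\left(C,s \right)} = \left(C^{2} + C s\right) + 50 = 50 + C^{2} + C s$)
$J = - \frac{205386}{47}$ ($J = - 2 \left(\left(\left(50 + \left(-46\right)^{2} - 2622\right) + 2642\right) - \frac{49}{47}\right) = - 2 \left(\left(\left(50 + 2116 - 2622\right) + 2642\right) - \frac{49}{47}\right) = - 2 \left(\left(-456 + 2642\right) - \frac{49}{47}\right) = - 2 \left(2186 - \frac{49}{47}\right) = \left(-2\right) \frac{102693}{47} = - \frac{205386}{47} \approx -4369.9$)
$\frac{1}{J} = \frac{1}{- \frac{205386}{47}} = - \frac{47}{205386}$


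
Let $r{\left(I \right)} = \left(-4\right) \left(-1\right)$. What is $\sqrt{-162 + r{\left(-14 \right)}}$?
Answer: $i \sqrt{158} \approx 12.57 i$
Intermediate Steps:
$r{\left(I \right)} = 4$
$\sqrt{-162 + r{\left(-14 \right)}} = \sqrt{-162 + 4} = \sqrt{-158} = i \sqrt{158}$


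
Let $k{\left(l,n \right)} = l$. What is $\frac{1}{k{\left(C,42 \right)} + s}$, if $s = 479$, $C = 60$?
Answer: $\frac{1}{539} \approx 0.0018553$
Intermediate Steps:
$\frac{1}{k{\left(C,42 \right)} + s} = \frac{1}{60 + 479} = \frac{1}{539}$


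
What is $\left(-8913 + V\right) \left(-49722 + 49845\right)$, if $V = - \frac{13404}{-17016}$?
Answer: $- \frac{1554414591}{1418} \approx -1.0962 \cdot 10^{6}$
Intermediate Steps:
$V = \frac{1117}{1418}$ ($V = \left(-13404\right) \left(- \frac{1}{17016}\right) = \frac{1117}{1418} \approx 0.78773$)
$\left(-8913 + V\right) \left(-49722 + 49845\right) = \left(-8913 + \frac{1117}{1418}\right) \left(-49722 + 49845\right) = \left(- \frac{12637517}{1418}\right) 123 = - \frac{1554414591}{1418}$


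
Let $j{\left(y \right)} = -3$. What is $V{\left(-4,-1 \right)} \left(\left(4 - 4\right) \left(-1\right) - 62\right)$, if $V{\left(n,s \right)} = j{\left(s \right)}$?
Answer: $186$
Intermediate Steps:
$V{\left(n,s \right)} = -3$
$V{\left(-4,-1 \right)} \left(\left(4 - 4\right) \left(-1\right) - 62\right) = - 3 \left(\left(4 - 4\right) \left(-1\right) - 62\right) = - 3 \left(0 \left(-1\right) - 62\right) = - 3 \left(0 - 62\right) = \left(-3\right) \left(-62\right) = 186$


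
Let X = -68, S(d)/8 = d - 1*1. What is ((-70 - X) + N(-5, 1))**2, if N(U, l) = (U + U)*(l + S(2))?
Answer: 8464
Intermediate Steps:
S(d) = -8 + 8*d (S(d) = 8*(d - 1*1) = 8*(d - 1) = 8*(-1 + d) = -8 + 8*d)
N(U, l) = 2*U*(8 + l) (N(U, l) = (U + U)*(l + (-8 + 8*2)) = (2*U)*(l + (-8 + 16)) = (2*U)*(l + 8) = (2*U)*(8 + l) = 2*U*(8 + l))
((-70 - X) + N(-5, 1))**2 = ((-70 - 1*(-68)) + 2*(-5)*(8 + 1))**2 = ((-70 + 68) + 2*(-5)*9)**2 = (-2 - 90)**2 = (-92)**2 = 8464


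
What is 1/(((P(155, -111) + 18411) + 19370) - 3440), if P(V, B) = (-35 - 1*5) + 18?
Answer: 1/34319 ≈ 2.9138e-5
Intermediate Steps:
P(V, B) = -22 (P(V, B) = (-35 - 5) + 18 = -40 + 18 = -22)
1/(((P(155, -111) + 18411) + 19370) - 3440) = 1/(((-22 + 18411) + 19370) - 3440) = 1/((18389 + 19370) - 3440) = 1/(37759 - 3440) = 1/34319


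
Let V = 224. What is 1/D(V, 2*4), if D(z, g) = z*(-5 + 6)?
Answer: 1/224 ≈ 0.0044643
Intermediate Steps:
D(z, g) = z (D(z, g) = z*1 = z)
1/D(V, 2*4) = 1/224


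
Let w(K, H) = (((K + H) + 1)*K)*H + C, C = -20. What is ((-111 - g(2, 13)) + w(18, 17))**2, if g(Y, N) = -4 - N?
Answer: 118853604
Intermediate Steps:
w(K, H) = -20 + H*K*(1 + H + K) (w(K, H) = (((K + H) + 1)*K)*H - 20 = (((H + K) + 1)*K)*H - 20 = ((1 + H + K)*K)*H - 20 = (K*(1 + H + K))*H - 20 = H*K*(1 + H + K) - 20 = -20 + H*K*(1 + H + K))
((-111 - g(2, 13)) + w(18, 17))**2 = ((-111 - (-4 - 1*13)) + (-20 + 17*18 + 17*18**2 + 18*17**2))**2 = ((-111 - (-4 - 13)) + (-20 + 306 + 17*324 + 18*289))**2 = ((-111 - 1*(-17)) + (-20 + 306 + 5508 + 5202))**2 = ((-111 + 17) + 10996)**2 = (-94 + 10996)**2 = 10902**2 = 118853604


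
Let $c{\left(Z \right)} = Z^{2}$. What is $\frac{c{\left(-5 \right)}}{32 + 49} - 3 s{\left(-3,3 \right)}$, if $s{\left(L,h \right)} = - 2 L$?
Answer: $- \frac{1433}{81} \approx -17.691$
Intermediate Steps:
$\frac{c{\left(-5 \right)}}{32 + 49} - 3 s{\left(-3,3 \right)} = \frac{\left(-5\right)^{2}}{32 + 49} - 3 \left(\left(-2\right) \left(-3\right)\right) = \frac{1}{81} \cdot 25 - 18 = \frac{25}{81} - 18 = - \frac{1433}{81}$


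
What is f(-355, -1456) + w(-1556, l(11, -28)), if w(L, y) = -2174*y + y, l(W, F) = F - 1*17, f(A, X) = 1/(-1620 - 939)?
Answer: 250231814/2559 ≈ 97785.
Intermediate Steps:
f(A, X) = -1/2559 (f(A, X) = 1/(-2559) = -1/2559)
l(W, F) = -17 + F (l(W, F) = F - 17 = -17 + F)
w(L, y) = -2173*y
f(-355, -1456) + w(-1556, l(11, -28)) = -1/2559 - 2173*(-17 - 28) = -1/2559 - 2173*(-45) = -1/2559 + 97785 = 250231814/2559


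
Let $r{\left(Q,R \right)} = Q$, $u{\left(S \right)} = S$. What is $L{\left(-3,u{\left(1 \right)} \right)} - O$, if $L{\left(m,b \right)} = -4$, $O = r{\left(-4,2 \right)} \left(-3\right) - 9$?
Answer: $-7$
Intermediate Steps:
$O = 3$ ($O = \left(-4\right) \left(-3\right) - 9 = 12 - 9 = 3$)
$L{\left(-3,u{\left(1 \right)} \right)} - O = -4 - 3 = -7$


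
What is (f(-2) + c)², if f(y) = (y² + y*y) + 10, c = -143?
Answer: 15625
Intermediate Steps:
f(y) = 10 + 2*y² (f(y) = (y² + y²) + 10 = 2*y² + 10 = 10 + 2*y²)
(f(-2) + c)² = ((10 + 2*(-2)²) - 143)² = ((10 + 2*4) - 143)² = ((10 + 8) - 143)² = (18 - 143)² = (-125)² = 15625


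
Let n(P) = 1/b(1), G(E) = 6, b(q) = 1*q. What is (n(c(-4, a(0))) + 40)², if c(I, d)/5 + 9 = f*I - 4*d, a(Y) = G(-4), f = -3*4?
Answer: 1681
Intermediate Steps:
b(q) = q
f = -12
a(Y) = 6
c(I, d) = -45 - 60*I - 20*d (c(I, d) = -45 + 5*(-12*I - 4*d) = -45 + (-60*I - 20*d) = -45 - 60*I - 20*d)
n(P) = 1 (n(P) = 1/1 = 1)
(n(c(-4, a(0))) + 40)² = (1 + 40)² = 41² = 1681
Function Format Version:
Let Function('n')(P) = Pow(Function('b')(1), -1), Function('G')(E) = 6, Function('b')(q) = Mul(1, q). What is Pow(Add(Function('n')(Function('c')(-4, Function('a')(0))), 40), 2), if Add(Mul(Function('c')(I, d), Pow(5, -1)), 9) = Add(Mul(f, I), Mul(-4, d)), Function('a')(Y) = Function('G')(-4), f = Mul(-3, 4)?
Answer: 1681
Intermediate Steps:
Function('b')(q) = q
f = -12
Function('a')(Y) = 6
Function('c')(I, d) = Add(-45, Mul(-60, I), Mul(-20, d)) (Function('c')(I, d) = Add(-45, Mul(5, Add(Mul(-12, I), Mul(-4, d)))) = Add(-45, Add(Mul(-60, I), Mul(-20, d))) = Add(-45, Mul(-60, I), Mul(-20, d)))
Function('n')(P) = 1 (Function('n')(P) = Pow(1, -1) = 1)
Pow(Add(Function('n')(Function('c')(-4, Function('a')(0))), 40), 2) = Pow(Add(1, 40), 2) = Pow(41, 2) = 1681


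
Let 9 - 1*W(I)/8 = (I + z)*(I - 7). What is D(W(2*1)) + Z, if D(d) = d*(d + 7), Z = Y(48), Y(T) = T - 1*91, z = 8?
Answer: 226045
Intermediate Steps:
Y(T) = -91 + T (Y(T) = T - 91 = -91 + T)
W(I) = 72 - 8*(-7 + I)*(8 + I) (W(I) = 72 - 8*(I + 8)*(I - 7) = 72 - 8*(8 + I)*(-7 + I) = 72 - 8*(-7 + I)*(8 + I))
Z = -43 (Z = -91 + 48 = -43)
D(d) = d*(7 + d)
D(W(2*1)) + Z = (520 - 16 - 8*(2*1)²)*(7 + (520 - 16 - 8*(2*1)²)) - 43 = (520 - 8*2 - 8*2²)*(7 + (520 - 8*2 - 8*2²)) - 43 = (520 - 16 - 8*4)*(7 + (520 - 16 - 8*4)) - 43 = (520 - 16 - 32)*(7 + (520 - 16 - 32)) - 43 = 472*(7 + 472) - 43 = 472*479 - 43 = 226088 - 43 = 226045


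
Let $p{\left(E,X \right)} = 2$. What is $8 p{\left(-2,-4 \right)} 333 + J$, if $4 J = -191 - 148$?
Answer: $\frac{20973}{4} \approx 5243.3$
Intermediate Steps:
$J = - \frac{339}{4}$ ($J = \frac{-191 - 148}{4} = \frac{1}{4} \left(-339\right) = - \frac{339}{4} \approx -84.75$)
$8 p{\left(-2,-4 \right)} 333 + J = 8 \cdot 2 \cdot 333 - \frac{339}{4} = 16 \cdot 333 - \frac{339}{4} = 5328 - \frac{339}{4} = \frac{20973}{4}$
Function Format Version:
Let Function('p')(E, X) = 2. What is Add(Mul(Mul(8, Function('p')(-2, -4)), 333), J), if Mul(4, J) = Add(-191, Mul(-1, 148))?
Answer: Rational(20973, 4) ≈ 5243.3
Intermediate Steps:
J = Rational(-339, 4) (J = Mul(Rational(1, 4), Add(-191, Mul(-1, 148))) = Mul(Rational(1, 4), Add(-191, -148)) = Mul(Rational(1, 4), -339) = Rational(-339, 4) ≈ -84.750)
Add(Mul(Mul(8, Function('p')(-2, -4)), 333), J) = Add(Mul(Mul(8, 2), 333), Rational(-339, 4)) = Add(Mul(16, 333), Rational(-339, 4)) = Add(5328, Rational(-339, 4)) = Rational(20973, 4)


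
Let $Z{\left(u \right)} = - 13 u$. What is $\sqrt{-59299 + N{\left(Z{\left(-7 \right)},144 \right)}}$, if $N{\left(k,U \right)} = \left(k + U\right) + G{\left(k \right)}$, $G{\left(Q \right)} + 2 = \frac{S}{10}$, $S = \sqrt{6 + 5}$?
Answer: $\frac{\sqrt{-5906600 + 10 \sqrt{11}}}{10} \approx 243.03 i$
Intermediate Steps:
$S = \sqrt{11} \approx 3.3166$
$G{\left(Q \right)} = -2 + \frac{\sqrt{11}}{10}$
$N{\left(k,U \right)} = -2 + U + k + \frac{\sqrt{11}}{10}$ ($N{\left(k,U \right)} = \left(k + U\right) - \left(2 - \frac{\sqrt{11}}{10}\right) = \left(U + k\right) - \left(2 - \frac{\sqrt{11}}{10}\right) = -2 + U + k + \frac{\sqrt{11}}{10}$)
$\sqrt{-59299 + N{\left(Z{\left(-7 \right)},144 \right)}} = \sqrt{-59299 + \left(-2 + 144 - -91 + \frac{\sqrt{11}}{10}\right)} = \sqrt{-59299 + \left(-2 + 144 + 91 + \frac{\sqrt{11}}{10}\right)} = \sqrt{-59299 + \left(233 + \frac{\sqrt{11}}{10}\right)} = \sqrt{-59066 + \frac{\sqrt{11}}{10}}$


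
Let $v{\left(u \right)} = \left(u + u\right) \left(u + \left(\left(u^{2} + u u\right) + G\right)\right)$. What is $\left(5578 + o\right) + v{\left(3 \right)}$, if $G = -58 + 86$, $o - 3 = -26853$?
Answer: $-20978$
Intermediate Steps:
$o = -26850$ ($o = 3 - 26853 = -26850$)
$G = 28$
$v{\left(u \right)} = 2 u \left(28 + u + 2 u^{2}\right)$ ($v{\left(u \right)} = \left(u + u\right) \left(u + \left(\left(u^{2} + u u\right) + 28\right)\right) = 2 u \left(u + \left(\left(u^{2} + u^{2}\right) + 28\right)\right) = 2 u \left(u + \left(2 u^{2} + 28\right)\right) = 2 u \left(u + \left(28 + 2 u^{2}\right)\right) = 2 u \left(28 + u + 2 u^{2}\right)$)
$\left(5578 + o\right) + v{\left(3 \right)} = \left(5578 - 26850\right) + 2 \cdot 3 \left(28 + 3 + 2 \cdot 3^{2}\right) = -21272 + 2 \cdot 3 \left(28 + 3 + 2 \cdot 9\right) = -21272 + 2 \cdot 3 \left(28 + 3 + 18\right) = -21272 + 2 \cdot 3 \cdot 49 = -21272 + 294 = -20978$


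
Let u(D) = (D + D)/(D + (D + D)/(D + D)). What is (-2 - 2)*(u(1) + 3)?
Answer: -16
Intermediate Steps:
u(D) = 2*D/(1 + D) (u(D) = (2*D)/(D + (2*D)/((2*D))) = (2*D)/(D + (2*D)*(1/(2*D))) = (2*D)/(D + 1) = (2*D)/(1 + D) = 2*D/(1 + D))
(-2 - 2)*(u(1) + 3) = (-2 - 2)*(2*1/(1 + 1) + 3) = -4*(2*1/2 + 3) = -4*(2*1*(½) + 3) = -4*(1 + 3) = -4*4 = -16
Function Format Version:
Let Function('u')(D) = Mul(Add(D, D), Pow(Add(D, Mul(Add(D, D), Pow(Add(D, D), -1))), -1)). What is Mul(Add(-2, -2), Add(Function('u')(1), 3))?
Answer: -16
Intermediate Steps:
Function('u')(D) = Mul(2, D, Pow(Add(1, D), -1)) (Function('u')(D) = Mul(Mul(2, D), Pow(Add(D, Mul(Mul(2, D), Pow(Mul(2, D), -1))), -1)) = Mul(Mul(2, D), Pow(Add(D, Mul(Mul(2, D), Mul(Rational(1, 2), Pow(D, -1)))), -1)) = Mul(Mul(2, D), Pow(Add(D, 1), -1)) = Mul(Mul(2, D), Pow(Add(1, D), -1)) = Mul(2, D, Pow(Add(1, D), -1)))
Mul(Add(-2, -2), Add(Function('u')(1), 3)) = Mul(Add(-2, -2), Add(Mul(2, 1, Pow(Add(1, 1), -1)), 3)) = Mul(-4, Add(Mul(2, 1, Pow(2, -1)), 3)) = Mul(-4, Add(Mul(2, 1, Rational(1, 2)), 3)) = Mul(-4, Add(1, 3)) = Mul(-4, 4) = -16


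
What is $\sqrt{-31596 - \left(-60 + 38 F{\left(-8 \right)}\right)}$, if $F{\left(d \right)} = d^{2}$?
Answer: $4 i \sqrt{2123} \approx 184.3 i$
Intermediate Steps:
$\sqrt{-31596 - \left(-60 + 38 F{\left(-8 \right)}\right)} = \sqrt{-31596 + \left(60 - 38 \left(-8\right)^{2}\right)} = \sqrt{-31596 + \left(60 - 2432\right)} = \sqrt{-31596 - 2372} = \sqrt{-33968} = 4 i \sqrt{2123}$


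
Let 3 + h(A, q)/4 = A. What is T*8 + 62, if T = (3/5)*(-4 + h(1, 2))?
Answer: 22/5 ≈ 4.4000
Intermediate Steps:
h(A, q) = -12 + 4*A
T = -36/5 (T = (3/5)*(-4 + (-12 + 4*1)) = (3*(⅕))*(-4 + (-12 + 4)) = 3*(-4 - 8)/5 = (⅗)*(-12) = -36/5 ≈ -7.2000)
T*8 + 62 = -36/5*8 + 62 = -288/5 + 62 = 22/5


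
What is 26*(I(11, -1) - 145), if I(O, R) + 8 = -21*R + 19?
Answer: -2938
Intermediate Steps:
I(O, R) = 11 - 21*R (I(O, R) = -8 + (-21*R + 19) = -8 + (19 - 21*R) = 11 - 21*R)
26*(I(11, -1) - 145) = 26*((11 - 21*(-1)) - 145) = 26*((11 + 21) - 145) = 26*(32 - 145) = 26*(-113) = -2938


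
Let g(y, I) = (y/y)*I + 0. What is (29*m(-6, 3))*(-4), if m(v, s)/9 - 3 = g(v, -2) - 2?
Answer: 1044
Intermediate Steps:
g(y, I) = I (g(y, I) = 1*I + 0 = I + 0 = I)
m(v, s) = -9 (m(v, s) = 27 + 9*(-2 - 2) = 27 + 9*(-4) = 27 - 36 = -9)
(29*m(-6, 3))*(-4) = (29*(-9))*(-4) = -261*(-4) = 1044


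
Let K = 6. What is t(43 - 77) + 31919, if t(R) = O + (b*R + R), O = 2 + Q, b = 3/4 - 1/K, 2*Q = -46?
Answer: 191065/6 ≈ 31844.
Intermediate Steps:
Q = -23 (Q = (½)*(-46) = -23)
b = 7/12 (b = 3/4 - 1/6 = 3*(¼) - 1*⅙ = ¾ - ⅙ = 7/12 ≈ 0.58333)
O = -21 (O = 2 - 23 = -21)
t(R) = -21 + 19*R/12 (t(R) = -21 + (7*R/12 + R) = -21 + 19*R/12)
t(43 - 77) + 31919 = (-21 + 19*(43 - 77)/12) + 31919 = (-21 + (19/12)*(-34)) + 31919 = (-21 - 323/6) + 31919 = -449/6 + 31919 = 191065/6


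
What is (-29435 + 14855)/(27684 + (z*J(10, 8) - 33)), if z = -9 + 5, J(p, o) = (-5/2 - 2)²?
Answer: -486/919 ≈ -0.52884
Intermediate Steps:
J(p, o) = 81/4 (J(p, o) = (-5*½ - 2)² = (-5/2 - 2)² = (-9/2)² = 81/4)
z = -4
(-29435 + 14855)/(27684 + (z*J(10, 8) - 33)) = (-29435 + 14855)/(27684 + (-4*81/4 - 33)) = -14580/(27684 + (-81 - 33)) = -14580/(27684 - 114) = -14580/27570 = -14580*1/27570 = -486/919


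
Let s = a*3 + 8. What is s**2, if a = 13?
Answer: 2209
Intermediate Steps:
s = 47 (s = 13*3 + 8 = 39 + 8 = 47)
s**2 = 47**2 = 2209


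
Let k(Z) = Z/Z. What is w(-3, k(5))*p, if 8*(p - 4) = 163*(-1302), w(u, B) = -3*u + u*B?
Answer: -318291/2 ≈ -1.5915e+5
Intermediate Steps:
k(Z) = 1
w(u, B) = -3*u + B*u
p = -106097/4 (p = 4 + (163*(-1302))/8 = 4 + (1/8)*(-212226) = 4 - 106113/4 = -106097/4 ≈ -26524.)
w(-3, k(5))*p = -3*(-3 + 1)*(-106097/4) = -3*(-2)*(-106097/4) = 6*(-106097/4) = -318291/2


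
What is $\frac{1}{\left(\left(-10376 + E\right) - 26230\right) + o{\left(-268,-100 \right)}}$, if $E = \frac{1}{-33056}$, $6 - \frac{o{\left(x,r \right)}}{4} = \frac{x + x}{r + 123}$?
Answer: $- \frac{760288}{27741983575} \approx -2.7406 \cdot 10^{-5}$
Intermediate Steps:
$o{\left(x,r \right)} = 24 - \frac{8 x}{123 + r}$ ($o{\left(x,r \right)} = 24 - 4 \frac{x + x}{r + 123} = 24 - 4 \frac{2 x}{123 + r} = 24 - \frac{8 x}{123 + r}$)
$E = - \frac{1}{33056} \approx -3.0252 \cdot 10^{-5}$
$\frac{1}{\left(\left(-10376 + E\right) - 26230\right) + o{\left(-268,-100 \right)}} = \frac{1}{\left(\left(-10376 - \frac{1}{33056}\right) - 26230\right) + \frac{8 \left(369 - -268 + 3 \left(-100\right)\right)}{123 - 100}} = \frac{1}{\left(- \frac{342989057}{33056} - 26230\right) + \frac{8 \left(369 + 268 - 300\right)}{23}} = \frac{1}{- \frac{1210047937}{33056} + 8 \cdot \frac{1}{23} \cdot 337} = \frac{1}{- \frac{1210047937}{33056} + \frac{2696}{23}} = \frac{1}{- \frac{27741983575}{760288}} = - \frac{760288}{27741983575}$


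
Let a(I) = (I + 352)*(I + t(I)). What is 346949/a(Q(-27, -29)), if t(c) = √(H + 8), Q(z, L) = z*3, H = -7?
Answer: -346949/21680 ≈ -16.003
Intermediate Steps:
Q(z, L) = 3*z
t(c) = 1 (t(c) = √(-7 + 8) = √1 = 1)
a(I) = (1 + I)*(352 + I) (a(I) = (I + 352)*(I + 1) = (352 + I)*(1 + I) = (1 + I)*(352 + I))
346949/a(Q(-27, -29)) = 346949/(352 + (3*(-27))² + 353*(3*(-27))) = 346949/(352 + (-81)² + 353*(-81)) = 346949/(352 + 6561 - 28593) = 346949/(-21680) = 346949*(-1/21680) = -346949/21680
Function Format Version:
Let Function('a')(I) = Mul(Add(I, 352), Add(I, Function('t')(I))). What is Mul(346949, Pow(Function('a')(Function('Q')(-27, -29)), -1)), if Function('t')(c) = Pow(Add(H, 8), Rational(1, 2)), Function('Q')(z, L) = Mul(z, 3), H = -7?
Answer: Rational(-346949, 21680) ≈ -16.003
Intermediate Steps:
Function('Q')(z, L) = Mul(3, z)
Function('t')(c) = 1 (Function('t')(c) = Pow(Add(-7, 8), Rational(1, 2)) = Pow(1, Rational(1, 2)) = 1)
Function('a')(I) = Mul(Add(1, I), Add(352, I)) (Function('a')(I) = Mul(Add(I, 352), Add(I, 1)) = Mul(Add(352, I), Add(1, I)) = Mul(Add(1, I), Add(352, I)))
Mul(346949, Pow(Function('a')(Function('Q')(-27, -29)), -1)) = Mul(346949, Pow(Add(352, Pow(Mul(3, -27), 2), Mul(353, Mul(3, -27))), -1)) = Mul(346949, Pow(Add(352, Pow(-81, 2), Mul(353, -81)), -1)) = Mul(346949, Pow(Add(352, 6561, -28593), -1)) = Mul(346949, Pow(-21680, -1)) = Mul(346949, Rational(-1, 21680)) = Rational(-346949, 21680)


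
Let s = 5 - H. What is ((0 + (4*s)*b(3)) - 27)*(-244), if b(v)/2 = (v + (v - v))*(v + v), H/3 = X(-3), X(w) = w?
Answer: -485316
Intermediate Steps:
H = -9 (H = 3*(-3) = -9)
s = 14 (s = 5 - 1*(-9) = 5 + 9 = 14)
b(v) = 4*v**2 (b(v) = 2*((v + (v - v))*(v + v)) = 2*((v + 0)*(2*v)) = 2*(v*(2*v)) = 2*(2*v**2) = 4*v**2)
((0 + (4*s)*b(3)) - 27)*(-244) = ((0 + (4*14)*(4*3**2)) - 27)*(-244) = ((0 + 56*(4*9)) - 27)*(-244) = ((0 + 56*36) - 27)*(-244) = ((0 + 2016) - 27)*(-244) = (2016 - 27)*(-244) = 1989*(-244) = -485316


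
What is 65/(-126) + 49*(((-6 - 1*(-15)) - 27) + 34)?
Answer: 98719/126 ≈ 783.48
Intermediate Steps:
65/(-126) + 49*(((-6 - 1*(-15)) - 27) + 34) = 65*(-1/126) + 49*(((-6 + 15) - 27) + 34) = -65/126 + 49*((9 - 27) + 34) = -65/126 + 49*(-18 + 34) = -65/126 + 49*16 = -65/126 + 784 = 98719/126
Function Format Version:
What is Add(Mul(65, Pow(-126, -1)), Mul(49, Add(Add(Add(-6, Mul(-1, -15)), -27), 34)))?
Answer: Rational(98719, 126) ≈ 783.48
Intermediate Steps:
Add(Mul(65, Pow(-126, -1)), Mul(49, Add(Add(Add(-6, Mul(-1, -15)), -27), 34))) = Add(Mul(65, Rational(-1, 126)), Mul(49, Add(Add(Add(-6, 15), -27), 34))) = Add(Rational(-65, 126), Mul(49, Add(Add(9, -27), 34))) = Add(Rational(-65, 126), Mul(49, Add(-18, 34))) = Add(Rational(-65, 126), Mul(49, 16)) = Add(Rational(-65, 126), 784) = Rational(98719, 126)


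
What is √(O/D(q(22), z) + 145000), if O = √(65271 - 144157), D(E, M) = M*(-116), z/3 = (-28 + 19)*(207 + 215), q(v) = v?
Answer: √(7036130895120000 + 36714*I*√78886)/220284 ≈ 380.79 + 2.7903e-7*I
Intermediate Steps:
z = -11394 (z = 3*((-28 + 19)*(207 + 215)) = 3*(-9*422) = 3*(-3798) = -11394)
D(E, M) = -116*M
O = I*√78886 (O = √(-78886) = I*√78886 ≈ 280.87*I)
√(O/D(q(22), z) + 145000) = √((I*√78886)/((-116*(-11394))) + 145000) = √((I*√78886)/1321704 + 145000) = √((I*√78886)*(1/1321704) + 145000) = √(I*√78886/1321704 + 145000) = √(145000 + I*√78886/1321704)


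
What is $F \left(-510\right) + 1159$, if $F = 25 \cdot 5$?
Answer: $-62591$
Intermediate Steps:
$F = 125$
$F \left(-510\right) + 1159 = 125 \left(-510\right) + 1159 = -63750 + 1159 = -62591$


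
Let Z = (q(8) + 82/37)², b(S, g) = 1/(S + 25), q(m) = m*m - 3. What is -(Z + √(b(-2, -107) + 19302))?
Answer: -5470921/1369 - √10210781/23 ≈ -4135.2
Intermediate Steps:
q(m) = -3 + m² (q(m) = m² - 3 = -3 + m²)
b(S, g) = 1/(25 + S)
Z = 5470921/1369 (Z = ((-3 + 8²) + 82/37)² = ((-3 + 64) + 82*(1/37))² = (61 + 82/37)² = (2339/37)² = 5470921/1369 ≈ 3996.3)
-(Z + √(b(-2, -107) + 19302)) = -(5470921/1369 + √(1/(25 - 2) + 19302)) = -(5470921/1369 + √(1/23 + 19302)) = -(5470921/1369 + √(443947/23)) = -(5470921/1369 + √10210781/23) = -5470921/1369 - √10210781/23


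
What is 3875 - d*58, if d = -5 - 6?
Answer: 4513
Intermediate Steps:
d = -11
3875 - d*58 = 3875 - (-11)*58 = 3875 - 1*(-638) = 3875 + 638 = 4513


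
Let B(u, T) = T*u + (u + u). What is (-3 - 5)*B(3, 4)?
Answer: -144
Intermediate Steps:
B(u, T) = 2*u + T*u (B(u, T) = T*u + 2*u = 2*u + T*u)
(-3 - 5)*B(3, 4) = (-3 - 5)*(3*(2 + 4)) = -24*6 = -8*18 = -144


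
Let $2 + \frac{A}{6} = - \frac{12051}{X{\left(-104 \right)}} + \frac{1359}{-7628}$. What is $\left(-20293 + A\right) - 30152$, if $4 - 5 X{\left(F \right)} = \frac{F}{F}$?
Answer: $- \frac{652072215}{3814} \approx -1.7097 \cdot 10^{5}$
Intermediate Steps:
$X{\left(F \right)} = \frac{3}{5}$ ($X{\left(F \right)} = \frac{4}{5} - \frac{F \frac{1}{F}}{5} = \frac{4}{5} - \frac{1}{5} = \frac{3}{5}$)
$A = - \frac{459674985}{3814}$ ($A = -12 + 6 \left(- \frac{12051}{\frac{3}{5}} + \frac{1359}{-7628}\right) = -12 + 6 \left(\left(-12051\right) \frac{5}{3} + 1359 \left(- \frac{1}{7628}\right)\right) = -12 + 6 \left(-20085 - \frac{1359}{7628}\right) = -12 + 6 \left(- \frac{153209739}{7628}\right) = -12 - \frac{459629217}{3814} = - \frac{459674985}{3814} \approx -1.2052 \cdot 10^{5}$)
$\left(-20293 + A\right) - 30152 = \left(-20293 - \frac{459674985}{3814}\right) - 30152 = - \frac{537072487}{3814} - 30152 = - \frac{652072215}{3814}$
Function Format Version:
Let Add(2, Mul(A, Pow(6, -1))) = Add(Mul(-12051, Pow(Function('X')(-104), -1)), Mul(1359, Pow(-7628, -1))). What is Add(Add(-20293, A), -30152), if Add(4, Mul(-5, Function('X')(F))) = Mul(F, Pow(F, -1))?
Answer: Rational(-652072215, 3814) ≈ -1.7097e+5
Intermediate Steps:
Function('X')(F) = Rational(3, 5) (Function('X')(F) = Add(Rational(4, 5), Mul(Rational(-1, 5), Mul(F, Pow(F, -1)))) = Add(Rational(4, 5), Mul(Rational(-1, 5), 1)) = Add(Rational(4, 5), Rational(-1, 5)) = Rational(3, 5))
A = Rational(-459674985, 3814) (A = Add(-12, Mul(6, Add(Mul(-12051, Pow(Rational(3, 5), -1)), Mul(1359, Pow(-7628, -1))))) = Add(-12, Mul(6, Add(Mul(-12051, Rational(5, 3)), Mul(1359, Rational(-1, 7628))))) = Add(-12, Mul(6, Add(-20085, Rational(-1359, 7628)))) = Add(-12, Mul(6, Rational(-153209739, 7628))) = Add(-12, Rational(-459629217, 3814)) = Rational(-459674985, 3814) ≈ -1.2052e+5)
Add(Add(-20293, A), -30152) = Add(Add(-20293, Rational(-459674985, 3814)), -30152) = Add(Rational(-537072487, 3814), -30152) = Rational(-652072215, 3814)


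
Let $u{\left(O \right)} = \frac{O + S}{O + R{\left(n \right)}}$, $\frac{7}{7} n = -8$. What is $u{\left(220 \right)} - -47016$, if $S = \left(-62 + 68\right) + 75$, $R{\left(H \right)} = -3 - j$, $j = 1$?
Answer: $\frac{10155757}{216} \approx 47017.0$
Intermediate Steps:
$n = -8$
$R{\left(H \right)} = -4$ ($R{\left(H \right)} = -3 - 1 = -4$)
$S = 81$ ($S = 6 + 75 = 81$)
$u{\left(O \right)} = \frac{81 + O}{-4 + O}$ ($u{\left(O \right)} = \frac{O + 81}{O - 4} = \frac{81 + O}{-4 + O}$)
$u{\left(220 \right)} - -47016 = \frac{81 + 220}{-4 + 220} - -47016 = \frac{1}{216} \cdot 301 + 47016 = \frac{301}{216} + 47016 = \frac{10155757}{216}$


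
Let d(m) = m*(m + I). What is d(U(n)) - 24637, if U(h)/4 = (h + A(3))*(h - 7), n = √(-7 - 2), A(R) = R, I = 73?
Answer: -21301 + 8016*I ≈ -21301.0 + 8016.0*I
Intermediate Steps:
n = 3*I (n = √(-9) = 3*I ≈ 3.0*I)
U(h) = 4*(-7 + h)*(3 + h) (U(h) = 4*((h + 3)*(h - 7)) = 4*((3 + h)*(-7 + h)) = 4*((-7 + h)*(3 + h)) = 4*(-7 + h)*(3 + h))
d(m) = m*(73 + m) (d(m) = m*(m + 73) = m*(73 + m))
d(U(n)) - 24637 = (-84 - 48*I + 4*(3*I)²)*(73 + (-84 - 48*I + 4*(3*I)²)) - 24637 = (-84 - 48*I + 4*(-9))*(73 + (-84 - 48*I + 4*(-9))) - 24637 = (-84 - 48*I - 36)*(73 + (-84 - 48*I - 36)) - 24637 = (-120 - 48*I)*(73 + (-120 - 48*I)) - 24637 = (-120 - 48*I)*(-47 - 48*I) - 24637 = -24637 + (-120 - 48*I)*(-47 - 48*I)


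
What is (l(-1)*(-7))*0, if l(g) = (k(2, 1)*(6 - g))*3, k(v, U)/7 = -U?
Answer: 0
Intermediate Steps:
k(v, U) = -7*U (k(v, U) = 7*(-U) = -7*U)
l(g) = -126 + 21*g (l(g) = ((-7*1)*(6 - g))*3 = -7*(6 - g)*3 = (-42 + 7*g)*3 = -126 + 21*g)
(l(-1)*(-7))*0 = ((-126 + 21*(-1))*(-7))*0 = ((-126 - 21)*(-7))*0 = -147*(-7)*0 = 1029*0 = 0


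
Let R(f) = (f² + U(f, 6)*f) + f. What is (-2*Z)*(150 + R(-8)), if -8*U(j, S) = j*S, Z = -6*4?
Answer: 7584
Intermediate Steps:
Z = -24
U(j, S) = -S*j/8 (U(j, S) = -j*S/8 = -S*j/8)
R(f) = f + f²/4 (R(f) = (f² + (-⅛*6*f)*f) + f = (f² + (-3*f/4)*f) + f = (f² - 3*f²/4) + f = f²/4 + f = f + f²/4)
(-2*Z)*(150 + R(-8)) = (-2*(-24))*(150 + (¼)*(-8)*(4 - 8)) = 48*(150 + (¼)*(-8)*(-4)) = 48*(150 + 8) = 48*158 = 7584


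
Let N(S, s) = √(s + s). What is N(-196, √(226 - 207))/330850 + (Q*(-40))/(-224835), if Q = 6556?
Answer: 52448/44967 + √2*19^(¼)/330850 ≈ 1.1664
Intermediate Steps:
N(S, s) = √2*√s (N(S, s) = √(2*s) = √2*√s)
N(-196, √(226 - 207))/330850 + (Q*(-40))/(-224835) = (√2*√(√(226 - 207)))/330850 + (6556*(-40))/(-224835) = (√2*√(√19))*(1/330850) - 262240*(-1/224835) = (√2*19^(¼))*(1/330850) + 52448/44967 = √2*19^(¼)/330850 + 52448/44967 = 52448/44967 + √2*19^(¼)/330850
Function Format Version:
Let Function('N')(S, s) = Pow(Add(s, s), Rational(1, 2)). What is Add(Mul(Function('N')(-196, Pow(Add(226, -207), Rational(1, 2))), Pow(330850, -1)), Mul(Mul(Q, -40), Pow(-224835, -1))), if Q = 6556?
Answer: Add(Rational(52448, 44967), Mul(Rational(1, 330850), Pow(2, Rational(1, 2)), Pow(19, Rational(1, 4)))) ≈ 1.1664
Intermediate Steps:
Function('N')(S, s) = Mul(Pow(2, Rational(1, 2)), Pow(s, Rational(1, 2))) (Function('N')(S, s) = Pow(Mul(2, s), Rational(1, 2)) = Mul(Pow(2, Rational(1, 2)), Pow(s, Rational(1, 2))))
Add(Mul(Function('N')(-196, Pow(Add(226, -207), Rational(1, 2))), Pow(330850, -1)), Mul(Mul(Q, -40), Pow(-224835, -1))) = Add(Mul(Mul(Pow(2, Rational(1, 2)), Pow(Pow(Add(226, -207), Rational(1, 2)), Rational(1, 2))), Pow(330850, -1)), Mul(Mul(6556, -40), Pow(-224835, -1))) = Add(Mul(Mul(Pow(2, Rational(1, 2)), Pow(Pow(19, Rational(1, 2)), Rational(1, 2))), Rational(1, 330850)), Mul(-262240, Rational(-1, 224835))) = Add(Mul(Mul(Pow(2, Rational(1, 2)), Pow(19, Rational(1, 4))), Rational(1, 330850)), Rational(52448, 44967)) = Add(Mul(Rational(1, 330850), Pow(2, Rational(1, 2)), Pow(19, Rational(1, 4))), Rational(52448, 44967)) = Add(Rational(52448, 44967), Mul(Rational(1, 330850), Pow(2, Rational(1, 2)), Pow(19, Rational(1, 4))))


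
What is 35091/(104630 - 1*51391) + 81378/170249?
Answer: 10306691001/9063886511 ≈ 1.1371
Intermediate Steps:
35091/(104630 - 1*51391) + 81378/170249 = 35091/(104630 - 51391) + 81378*(1/170249) = 35091/53239 + 81378/170249 = 10306691001/9063886511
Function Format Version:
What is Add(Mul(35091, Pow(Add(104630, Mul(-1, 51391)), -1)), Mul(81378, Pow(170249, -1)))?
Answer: Rational(10306691001, 9063886511) ≈ 1.1371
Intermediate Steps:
Add(Mul(35091, Pow(Add(104630, Mul(-1, 51391)), -1)), Mul(81378, Pow(170249, -1))) = Add(Mul(35091, Pow(Add(104630, -51391), -1)), Mul(81378, Rational(1, 170249))) = Add(Mul(35091, Pow(53239, -1)), Rational(81378, 170249)) = Add(Mul(35091, Rational(1, 53239)), Rational(81378, 170249)) = Add(Rational(35091, 53239), Rational(81378, 170249)) = Rational(10306691001, 9063886511)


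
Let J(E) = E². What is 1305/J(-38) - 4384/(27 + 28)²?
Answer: -2382871/4368100 ≈ -0.54552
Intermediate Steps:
1305/J(-38) - 4384/(27 + 28)² = 1305/((-38)²) - 4384/(27 + 28)² = 1305/1444 - 4384/(55²) = 1305*(1/1444) - 4384/3025 = 1305/1444 - 4384*1/3025 = 1305/1444 - 4384/3025 = -2382871/4368100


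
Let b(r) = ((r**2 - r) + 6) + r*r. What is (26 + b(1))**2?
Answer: 1089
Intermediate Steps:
b(r) = 6 - r + 2*r**2 (b(r) = (6 + r**2 - r) + r**2 = 6 - r + 2*r**2)
(26 + b(1))**2 = (26 + (6 - 1*1 + 2*1**2))**2 = (26 + (6 - 1 + 2*1))**2 = (26 + (6 - 1 + 2))**2 = (26 + 7)**2 = 33**2 = 1089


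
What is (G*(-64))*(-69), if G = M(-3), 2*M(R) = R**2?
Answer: 19872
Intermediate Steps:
M(R) = R**2/2
G = 9/2 (G = (1/2)*(-3)**2 = (1/2)*9 = 9/2 ≈ 4.5000)
(G*(-64))*(-69) = ((9/2)*(-64))*(-69) = -288*(-69) = 19872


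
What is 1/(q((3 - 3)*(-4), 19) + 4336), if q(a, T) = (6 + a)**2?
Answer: 1/4372 ≈ 0.00022873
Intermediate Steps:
1/(q((3 - 3)*(-4), 19) + 4336) = 1/((6 + (3 - 3)*(-4))**2 + 4336) = 1/((6 + 0*(-4))**2 + 4336) = 1/((6 + 0)**2 + 4336) = 1/(6**2 + 4336) = 1/(36 + 4336) = 1/4372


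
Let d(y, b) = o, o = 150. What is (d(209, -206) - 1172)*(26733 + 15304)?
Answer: -42961814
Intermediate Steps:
d(y, b) = 150
(d(209, -206) - 1172)*(26733 + 15304) = (150 - 1172)*(26733 + 15304) = -1022*42037 = -42961814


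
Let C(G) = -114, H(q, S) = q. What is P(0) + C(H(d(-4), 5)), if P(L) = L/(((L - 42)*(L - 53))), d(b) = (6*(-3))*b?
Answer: -114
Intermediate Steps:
d(b) = -18*b
P(L) = L/((-53 + L)*(-42 + L)) (P(L) = L/(((-42 + L)*(-53 + L))) = L/(((-53 + L)*(-42 + L))) = L*(1/((-53 + L)*(-42 + L))) = L/((-53 + L)*(-42 + L)))
P(0) + C(H(d(-4), 5)) = 0/(2226 + 0**2 - 95*0) - 114 = 0/(2226 + 0 + 0) - 114 = 0/2226 - 114 = 0*(1/2226) - 114 = 0 - 114 = -114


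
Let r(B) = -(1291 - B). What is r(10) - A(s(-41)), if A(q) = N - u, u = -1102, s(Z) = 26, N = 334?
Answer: -2717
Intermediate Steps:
r(B) = -1291 + B
A(q) = 1436 (A(q) = 334 - 1*(-1102) = 334 + 1102 = 1436)
r(10) - A(s(-41)) = (-1291 + 10) - 1*1436 = -1281 - 1436 = -2717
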